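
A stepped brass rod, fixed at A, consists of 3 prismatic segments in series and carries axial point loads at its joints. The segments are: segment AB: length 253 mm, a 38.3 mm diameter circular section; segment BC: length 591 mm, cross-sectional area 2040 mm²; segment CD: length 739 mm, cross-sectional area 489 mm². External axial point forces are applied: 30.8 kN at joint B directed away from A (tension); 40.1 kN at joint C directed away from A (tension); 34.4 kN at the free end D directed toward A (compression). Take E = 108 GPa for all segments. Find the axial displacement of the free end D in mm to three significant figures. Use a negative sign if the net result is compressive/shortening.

-0.392 mm

Internal axial forces (sectioning from the free end, tension +): N_CD = -34.4 kN, N_BC = 5.7 kN, N_AB = 36.5 kN.
A_AB = 1152 mm².
δ_AB = 36500·253/(1152·108000) = 0.07422 mm
δ_BC = 5700·591/(2040·108000) = 0.01529 mm
δ_CD = -34400·739/(489·108000) = -0.4814 mm
δ = Σδ_i = -0.3919 mm.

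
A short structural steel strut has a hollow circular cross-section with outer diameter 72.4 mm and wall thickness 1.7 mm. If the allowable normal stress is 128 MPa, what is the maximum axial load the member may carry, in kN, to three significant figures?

A = 377.6 mm².
P_max = σ_allow · A = 128 · 377.6 = 48330 N = 48.33 kN.

48.3 kN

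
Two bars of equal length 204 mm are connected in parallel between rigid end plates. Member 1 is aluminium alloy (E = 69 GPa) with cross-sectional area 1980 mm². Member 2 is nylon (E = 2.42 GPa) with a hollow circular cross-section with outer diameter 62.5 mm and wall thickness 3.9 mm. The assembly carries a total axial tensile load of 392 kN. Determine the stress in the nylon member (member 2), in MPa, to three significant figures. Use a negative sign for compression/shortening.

A_2 = 718 mm².
Equal strain + equilibrium ⇒ each member carries load in proportion to AE: A₁E₁ = 136600000 N, A₂E₂ = 1738000 N, ΣAE = 138400000 N.
σ₂ = P·E₂/ΣAE = 392000·2420/138400000 = 6.856 MPa.

6.86 MPa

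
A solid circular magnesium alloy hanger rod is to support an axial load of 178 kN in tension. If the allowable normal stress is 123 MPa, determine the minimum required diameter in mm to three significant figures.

42.9 mm

Required area A ≥ P/σ_allow = 178000/123 = 1447 mm².
For a solid circular section, d ≥ √(4A/π) = 42.93 mm.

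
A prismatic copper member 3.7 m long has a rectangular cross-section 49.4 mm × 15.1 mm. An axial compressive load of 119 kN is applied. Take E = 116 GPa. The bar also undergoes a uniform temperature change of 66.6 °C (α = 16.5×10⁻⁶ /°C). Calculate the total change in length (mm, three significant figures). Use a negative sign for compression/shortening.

-1.02 mm

A = 745.9 mm².
δ_mech = NL/(AE) = -119000·3700/(745.9·116000) = -5.088 mm.
δ_thermal = αLΔT = 16.5e-6·3700·66.6 = 4.066 mm.
δ = δ_mech + δ_thermal = -1.023 mm.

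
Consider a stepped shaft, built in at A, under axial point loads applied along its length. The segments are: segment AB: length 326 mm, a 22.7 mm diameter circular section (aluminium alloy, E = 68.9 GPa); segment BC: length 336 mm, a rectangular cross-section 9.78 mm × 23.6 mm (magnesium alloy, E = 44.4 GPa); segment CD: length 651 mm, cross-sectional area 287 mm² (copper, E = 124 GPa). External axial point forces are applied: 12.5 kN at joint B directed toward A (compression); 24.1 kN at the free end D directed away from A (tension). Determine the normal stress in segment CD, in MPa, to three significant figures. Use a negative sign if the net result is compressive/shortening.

Internal axial forces (sectioning from the free end, tension +): N_CD = 24.1 kN, N_BC = 24.1 kN, N_AB = 11.6 kN.
σ_CD = N_CD/A_CD = 24100/287 = 83.97 MPa.

84.0 MPa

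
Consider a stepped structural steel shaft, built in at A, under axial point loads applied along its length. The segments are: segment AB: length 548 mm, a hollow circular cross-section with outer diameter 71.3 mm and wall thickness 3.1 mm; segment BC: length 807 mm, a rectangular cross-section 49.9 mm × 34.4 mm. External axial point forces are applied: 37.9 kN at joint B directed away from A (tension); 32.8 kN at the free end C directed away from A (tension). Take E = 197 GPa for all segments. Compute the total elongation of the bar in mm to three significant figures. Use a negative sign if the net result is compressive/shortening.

0.374 mm

Internal axial forces (sectioning from the free end, tension +): N_BC = 32.8 kN, N_AB = 70.7 kN.
A_AB = 664.2 mm².
A_BC = 1717 mm².
δ_AB = 70700·548/(664.2·197000) = 0.2961 mm
δ_BC = 32800·807/(1717·197000) = 0.07827 mm
δ = Σδ_i = 0.3744 mm.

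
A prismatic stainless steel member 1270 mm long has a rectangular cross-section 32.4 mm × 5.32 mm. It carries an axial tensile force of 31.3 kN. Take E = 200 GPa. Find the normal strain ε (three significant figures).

9.08e-04

A = 172.4 mm².
σ = N/A = 181.6 MPa; ε = σ/E = 181.6/200000 = 9.079e-04.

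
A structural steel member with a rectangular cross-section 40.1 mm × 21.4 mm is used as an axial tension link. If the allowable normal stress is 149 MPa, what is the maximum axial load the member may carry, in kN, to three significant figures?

128 kN

A = 858.1 mm².
P_max = σ_allow · A = 149 · 858.1 = 127900 N = 127.9 kN.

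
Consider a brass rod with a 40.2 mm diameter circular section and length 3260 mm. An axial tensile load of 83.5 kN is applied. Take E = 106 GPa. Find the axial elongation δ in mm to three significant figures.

2.02 mm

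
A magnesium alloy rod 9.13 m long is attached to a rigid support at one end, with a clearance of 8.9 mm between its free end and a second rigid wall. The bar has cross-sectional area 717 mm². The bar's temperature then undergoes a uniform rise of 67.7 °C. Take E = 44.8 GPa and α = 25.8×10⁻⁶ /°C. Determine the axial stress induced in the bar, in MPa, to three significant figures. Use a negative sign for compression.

-34.6 MPa

Free thermal expansion αLΔT = 25.8e-6 · 9130 · 67.7 = 15.95 mm.
The walls engage after the gap closes; constrained expansion = 15.95 − 8.9 = 7.047 mm.
The walls impose strain ε = −(7.047)/9130 = -7.7185e-04; σ = Eε = 44800 · -7.7185e-04 = -34.58 MPa.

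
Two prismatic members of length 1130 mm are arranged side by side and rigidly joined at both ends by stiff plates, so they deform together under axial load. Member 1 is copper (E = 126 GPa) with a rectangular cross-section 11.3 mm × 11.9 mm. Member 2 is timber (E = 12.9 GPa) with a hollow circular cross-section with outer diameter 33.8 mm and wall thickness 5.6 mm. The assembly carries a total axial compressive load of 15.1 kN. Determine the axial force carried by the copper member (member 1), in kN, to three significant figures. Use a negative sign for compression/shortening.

A_1 = 134.5 mm².
A_2 = 496.1 mm².
Equal strain + equilibrium ⇒ each member carries load in proportion to AE: A₁E₁ = 16940000 N, A₂E₂ = 6400000 N, ΣAE = 23340000 N.
F₁ = P·A₁E₁/ΣAE = -15100·16940000/23340000 = -10960 N.

-11.0 kN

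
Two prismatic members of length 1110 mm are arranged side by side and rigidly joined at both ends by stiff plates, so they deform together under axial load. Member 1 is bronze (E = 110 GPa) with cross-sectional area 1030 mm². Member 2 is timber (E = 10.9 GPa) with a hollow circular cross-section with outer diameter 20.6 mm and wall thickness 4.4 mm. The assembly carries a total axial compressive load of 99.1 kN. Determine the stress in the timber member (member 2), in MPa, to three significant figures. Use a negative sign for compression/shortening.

-9.33 MPa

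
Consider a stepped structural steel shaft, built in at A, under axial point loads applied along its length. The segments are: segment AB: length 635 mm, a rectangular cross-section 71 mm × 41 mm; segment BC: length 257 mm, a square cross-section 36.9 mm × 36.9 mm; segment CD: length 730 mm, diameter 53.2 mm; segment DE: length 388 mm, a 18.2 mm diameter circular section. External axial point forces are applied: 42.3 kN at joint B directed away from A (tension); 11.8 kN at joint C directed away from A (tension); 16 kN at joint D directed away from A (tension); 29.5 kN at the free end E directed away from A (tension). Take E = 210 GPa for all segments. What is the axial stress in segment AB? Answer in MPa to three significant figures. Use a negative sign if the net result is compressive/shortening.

Internal axial forces (sectioning from the free end, tension +): N_DE = 29.5 kN, N_CD = 45.5 kN, N_BC = 57.3 kN, N_AB = 99.6 kN.
A_AB = 2911 mm².
σ_AB = N_AB/A_AB = 99600/2911 = 34.22 MPa.

34.2 MPa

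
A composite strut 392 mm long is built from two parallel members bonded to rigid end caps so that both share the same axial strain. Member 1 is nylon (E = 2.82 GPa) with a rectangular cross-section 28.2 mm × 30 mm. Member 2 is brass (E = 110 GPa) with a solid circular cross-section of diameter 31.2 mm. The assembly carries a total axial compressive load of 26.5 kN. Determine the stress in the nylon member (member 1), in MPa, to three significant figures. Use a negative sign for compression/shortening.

A_1 = 846 mm².
A_2 = 764.5 mm².
Equal strain + equilibrium ⇒ each member carries load in proportion to AE: A₁E₁ = 2386000 N, A₂E₂ = 84100000 N, ΣAE = 86480000 N.
σ₁ = P·E₁/ΣAE = -26500·2820/86480000 = -0.8641 MPa.

-0.864 MPa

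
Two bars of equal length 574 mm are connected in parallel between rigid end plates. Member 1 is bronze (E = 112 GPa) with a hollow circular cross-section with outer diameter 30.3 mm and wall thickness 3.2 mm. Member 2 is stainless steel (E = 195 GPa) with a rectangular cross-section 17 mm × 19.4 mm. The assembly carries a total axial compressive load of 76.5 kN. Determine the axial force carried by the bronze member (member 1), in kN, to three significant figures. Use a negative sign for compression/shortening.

A_1 = 272.4 mm².
A_2 = 329.8 mm².
Equal strain + equilibrium ⇒ each member carries load in proportion to AE: A₁E₁ = 30510000 N, A₂E₂ = 64310000 N, ΣAE = 94820000 N.
F₁ = P·A₁E₁/ΣAE = -76500·30510000/94820000 = -24620 N.

-24.6 kN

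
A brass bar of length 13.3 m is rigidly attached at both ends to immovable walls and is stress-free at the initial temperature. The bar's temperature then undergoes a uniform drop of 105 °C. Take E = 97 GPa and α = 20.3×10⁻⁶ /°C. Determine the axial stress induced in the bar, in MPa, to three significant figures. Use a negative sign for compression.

207 MPa

Free thermal expansion αLΔT = 20.3e-6 · 13300 · -105 = -28.35 mm.
The walls impose strain ε = −(-28.35)/13300 = 2.1315e-03; σ = Eε = 97000 · 2.1315e-03 = 206.8 MPa.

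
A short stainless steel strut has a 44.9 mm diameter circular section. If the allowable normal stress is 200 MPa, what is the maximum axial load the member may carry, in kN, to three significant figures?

A = 1583 mm².
P_max = σ_allow · A = 200 · 1583 = 316700 N = 316.7 kN.

317 kN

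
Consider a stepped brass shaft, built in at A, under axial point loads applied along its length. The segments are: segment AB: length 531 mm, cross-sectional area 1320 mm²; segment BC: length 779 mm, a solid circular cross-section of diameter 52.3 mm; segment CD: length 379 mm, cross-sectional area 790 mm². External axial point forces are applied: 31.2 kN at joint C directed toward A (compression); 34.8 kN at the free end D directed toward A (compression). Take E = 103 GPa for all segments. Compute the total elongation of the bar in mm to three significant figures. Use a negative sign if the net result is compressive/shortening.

-0.652 mm

Internal axial forces (sectioning from the free end, tension +): N_CD = -34.8 kN, N_BC = -66 kN, N_AB = -66 kN.
A_BC = 2148 mm².
δ_AB = -66000·531/(1320·103000) = -0.2578 mm
δ_BC = -66000·779/(2148·103000) = -0.2324 mm
δ_CD = -34800·379/(790·103000) = -0.1621 mm
δ = Σδ_i = -0.6522 mm.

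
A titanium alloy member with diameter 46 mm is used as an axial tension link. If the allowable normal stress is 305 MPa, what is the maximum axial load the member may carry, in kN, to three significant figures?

507 kN

A = 1662 mm².
P_max = σ_allow · A = 305 · 1662 = 506900 N = 506.9 kN.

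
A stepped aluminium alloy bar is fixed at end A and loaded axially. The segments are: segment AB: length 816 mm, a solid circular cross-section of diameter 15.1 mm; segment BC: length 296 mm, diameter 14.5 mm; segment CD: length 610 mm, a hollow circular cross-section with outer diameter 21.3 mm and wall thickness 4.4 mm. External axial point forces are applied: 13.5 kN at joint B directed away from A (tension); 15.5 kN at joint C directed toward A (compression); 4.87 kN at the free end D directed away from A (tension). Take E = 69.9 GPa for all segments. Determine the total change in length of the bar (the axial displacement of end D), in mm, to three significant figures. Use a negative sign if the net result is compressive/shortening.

0.0964 mm

Internal axial forces (sectioning from the free end, tension +): N_CD = 4.87 kN, N_BC = -10.63 kN, N_AB = 2.87 kN.
A_AB = 179.1 mm².
A_BC = 165.1 mm².
A_CD = 233.6 mm².
δ_AB = 2870·816/(179.1·69900) = 0.1871 mm
δ_BC = -10630·296/(165.1·69900) = -0.2726 mm
δ_CD = 4870·610/(233.6·69900) = 0.1819 mm
δ = Σδ_i = 0.09642 mm.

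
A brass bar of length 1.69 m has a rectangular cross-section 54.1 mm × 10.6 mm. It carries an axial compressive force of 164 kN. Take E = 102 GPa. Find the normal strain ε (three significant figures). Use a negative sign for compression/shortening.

-0.00280

A = 573.5 mm².
σ = N/A = -286 MPa; ε = σ/E = -286/102000 = -2.804e-03.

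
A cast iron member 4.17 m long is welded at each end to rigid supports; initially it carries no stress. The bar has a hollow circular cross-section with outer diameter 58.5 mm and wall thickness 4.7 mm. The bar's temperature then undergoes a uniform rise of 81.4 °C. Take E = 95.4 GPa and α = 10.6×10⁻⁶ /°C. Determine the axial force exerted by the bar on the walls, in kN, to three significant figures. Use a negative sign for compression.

-65.4 kN

Free thermal expansion αLΔT = 10.6e-6 · 4170 · 81.4 = 3.598 mm.
The walls impose strain ε = −(3.598)/4170 = -8.6284e-04; σ = Eε = 95400 · -8.6284e-04 = -82.31 MPa.
Wall reaction R = σ·A = -82.31·794.4 = -65390 N = -65.39 kN.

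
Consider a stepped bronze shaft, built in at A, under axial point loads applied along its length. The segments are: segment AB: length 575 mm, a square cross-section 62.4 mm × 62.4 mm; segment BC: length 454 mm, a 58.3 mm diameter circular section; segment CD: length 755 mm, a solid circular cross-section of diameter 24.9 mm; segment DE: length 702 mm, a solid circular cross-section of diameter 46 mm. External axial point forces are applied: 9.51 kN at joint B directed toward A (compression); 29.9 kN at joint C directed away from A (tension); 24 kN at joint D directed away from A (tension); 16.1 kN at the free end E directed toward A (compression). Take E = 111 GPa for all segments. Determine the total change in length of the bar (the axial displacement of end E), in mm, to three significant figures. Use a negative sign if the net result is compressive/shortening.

0.145 mm

Internal axial forces (sectioning from the free end, tension +): N_DE = -16.1 kN, N_CD = 7.9 kN, N_BC = 37.8 kN, N_AB = 28.29 kN.
A_AB = 3894 mm².
A_BC = 2669 mm².
A_CD = 487 mm².
A_DE = 1662 mm².
δ_AB = 28290·575/(3894·111000) = 0.03764 mm
δ_BC = 37800·454/(2669·111000) = 0.05792 mm
δ_CD = 7900·755/(487·111000) = 0.1103 mm
δ_DE = -16100·702/(1662·111000) = -0.06127 mm
δ = Σδ_i = 0.1446 mm.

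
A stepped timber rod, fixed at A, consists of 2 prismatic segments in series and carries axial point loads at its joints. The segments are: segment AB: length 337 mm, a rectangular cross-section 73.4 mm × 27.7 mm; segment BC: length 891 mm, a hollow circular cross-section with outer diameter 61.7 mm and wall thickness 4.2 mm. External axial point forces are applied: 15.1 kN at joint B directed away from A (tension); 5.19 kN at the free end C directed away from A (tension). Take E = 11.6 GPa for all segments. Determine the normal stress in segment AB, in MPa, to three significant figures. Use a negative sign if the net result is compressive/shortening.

Internal axial forces (sectioning from the free end, tension +): N_BC = 5.19 kN, N_AB = 20.29 kN.
A_AB = 2033 mm².
σ_AB = N_AB/A_AB = 20290/2033 = 9.979 MPa.

9.98 MPa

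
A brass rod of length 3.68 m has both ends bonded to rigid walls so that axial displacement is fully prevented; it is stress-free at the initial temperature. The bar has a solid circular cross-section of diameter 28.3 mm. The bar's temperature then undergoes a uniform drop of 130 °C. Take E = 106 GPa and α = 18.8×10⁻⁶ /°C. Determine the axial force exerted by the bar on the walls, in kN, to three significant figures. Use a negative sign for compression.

163 kN

Free thermal expansion αLΔT = 18.8e-6 · 3680 · -130 = -8.994 mm.
The walls impose strain ε = −(-8.994)/3680 = 2.4440e-03; σ = Eε = 106000 · 2.4440e-03 = 259.1 MPa.
Wall reaction R = σ·A = 259.1·629 = 163000 N = 163 kN.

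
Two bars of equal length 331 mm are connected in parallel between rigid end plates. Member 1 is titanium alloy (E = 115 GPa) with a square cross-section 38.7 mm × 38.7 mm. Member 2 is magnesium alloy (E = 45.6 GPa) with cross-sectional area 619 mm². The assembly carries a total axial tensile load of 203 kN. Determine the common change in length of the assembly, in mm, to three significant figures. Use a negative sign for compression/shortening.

A_1 = 1498 mm².
Equal strain + equilibrium ⇒ each member carries load in proportion to AE: A₁E₁ = 172200000 N, A₂E₂ = 28230000 N, ΣAE = 200500000 N.
δ = PL/ΣAE = 203000·331/200500000 = 0.3352 mm.

0.335 mm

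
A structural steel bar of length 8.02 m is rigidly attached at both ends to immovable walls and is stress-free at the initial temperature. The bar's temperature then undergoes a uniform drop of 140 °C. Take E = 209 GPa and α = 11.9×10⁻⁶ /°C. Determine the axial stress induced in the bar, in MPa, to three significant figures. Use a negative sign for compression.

348 MPa

Free thermal expansion αLΔT = 11.9e-6 · 8020 · -140 = -13.36 mm.
The walls impose strain ε = −(-13.36)/8020 = 1.6660e-03; σ = Eε = 209000 · 1.6660e-03 = 348.2 MPa.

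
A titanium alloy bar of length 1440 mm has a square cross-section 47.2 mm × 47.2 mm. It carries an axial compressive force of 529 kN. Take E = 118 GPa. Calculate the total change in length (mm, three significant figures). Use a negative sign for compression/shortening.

A = 2228 mm².
δ_mech = NL/(AE) = -529000·1440/(2228·118000) = -2.898 mm.

-2.90 mm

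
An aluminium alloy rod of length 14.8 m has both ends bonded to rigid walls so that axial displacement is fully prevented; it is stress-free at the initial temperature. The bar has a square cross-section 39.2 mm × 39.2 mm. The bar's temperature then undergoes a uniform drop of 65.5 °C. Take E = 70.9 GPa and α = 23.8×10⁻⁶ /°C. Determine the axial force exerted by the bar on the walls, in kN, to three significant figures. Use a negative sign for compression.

170 kN

Free thermal expansion αLΔT = 23.8e-6 · 14800 · -65.5 = -23.07 mm.
The walls impose strain ε = −(-23.07)/14800 = 1.5589e-03; σ = Eε = 70900 · 1.5589e-03 = 110.5 MPa.
Wall reaction R = σ·A = 110.5·1537 = 169800 N = 169.8 kN.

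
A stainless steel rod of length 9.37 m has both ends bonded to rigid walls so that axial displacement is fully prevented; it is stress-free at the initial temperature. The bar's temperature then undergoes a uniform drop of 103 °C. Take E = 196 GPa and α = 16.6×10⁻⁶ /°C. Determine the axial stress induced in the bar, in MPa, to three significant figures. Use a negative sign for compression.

Free thermal expansion αLΔT = 16.6e-6 · 9370 · -103 = -16.02 mm.
The walls impose strain ε = −(-16.02)/9370 = 1.7098e-03; σ = Eε = 196000 · 1.7098e-03 = 335.1 MPa.

335 MPa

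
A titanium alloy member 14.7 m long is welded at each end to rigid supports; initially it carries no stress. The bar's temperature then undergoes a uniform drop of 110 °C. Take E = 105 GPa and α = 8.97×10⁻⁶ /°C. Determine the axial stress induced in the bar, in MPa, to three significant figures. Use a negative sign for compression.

Free thermal expansion αLΔT = 8.97e-6 · 14700 · -110 = -14.5 mm.
The walls impose strain ε = −(-14.5)/14700 = 9.8670e-04; σ = Eε = 105000 · 9.8670e-04 = 103.6 MPa.

104 MPa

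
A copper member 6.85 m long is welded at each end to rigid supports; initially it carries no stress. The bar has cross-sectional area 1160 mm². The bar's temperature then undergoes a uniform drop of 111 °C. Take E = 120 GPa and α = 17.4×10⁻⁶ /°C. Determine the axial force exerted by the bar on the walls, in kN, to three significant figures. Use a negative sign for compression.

269 kN

Free thermal expansion αLΔT = 17.4e-6 · 6850 · -111 = -13.23 mm.
The walls impose strain ε = −(-13.23)/6850 = 1.9314e-03; σ = Eε = 120000 · 1.9314e-03 = 231.8 MPa.
Wall reaction R = σ·A = 231.8·1160 = 268900 N = 268.9 kN.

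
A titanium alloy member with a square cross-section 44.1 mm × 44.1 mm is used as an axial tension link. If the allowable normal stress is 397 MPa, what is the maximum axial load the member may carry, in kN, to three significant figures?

A = 1945 mm².
P_max = σ_allow · A = 397 · 1945 = 772100 N = 772.1 kN.

772 kN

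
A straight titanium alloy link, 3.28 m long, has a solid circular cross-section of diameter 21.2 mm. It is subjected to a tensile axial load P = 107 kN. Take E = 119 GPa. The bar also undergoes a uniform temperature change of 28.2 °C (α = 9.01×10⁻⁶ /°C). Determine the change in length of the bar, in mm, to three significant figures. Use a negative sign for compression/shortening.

A = 353 mm².
δ_mech = NL/(AE) = 107000·3280/(353·119000) = 8.355 mm.
δ_thermal = αLΔT = 9.01e-6·3280·28.2 = 0.8334 mm.
δ = δ_mech + δ_thermal = 9.188 mm.

9.19 mm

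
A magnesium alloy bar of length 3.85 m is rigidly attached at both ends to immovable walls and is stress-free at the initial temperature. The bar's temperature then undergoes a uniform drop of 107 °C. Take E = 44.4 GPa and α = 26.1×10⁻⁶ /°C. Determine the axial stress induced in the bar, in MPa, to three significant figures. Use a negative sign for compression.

Free thermal expansion αLΔT = 26.1e-6 · 3850 · -107 = -10.75 mm.
The walls impose strain ε = −(-10.75)/3850 = 2.7927e-03; σ = Eε = 44400 · 2.7927e-03 = 124 MPa.

124 MPa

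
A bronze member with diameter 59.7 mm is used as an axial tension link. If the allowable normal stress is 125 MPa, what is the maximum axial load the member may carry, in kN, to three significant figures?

350 kN

A = 2799 mm².
P_max = σ_allow · A = 125 · 2799 = 349900 N = 349.9 kN.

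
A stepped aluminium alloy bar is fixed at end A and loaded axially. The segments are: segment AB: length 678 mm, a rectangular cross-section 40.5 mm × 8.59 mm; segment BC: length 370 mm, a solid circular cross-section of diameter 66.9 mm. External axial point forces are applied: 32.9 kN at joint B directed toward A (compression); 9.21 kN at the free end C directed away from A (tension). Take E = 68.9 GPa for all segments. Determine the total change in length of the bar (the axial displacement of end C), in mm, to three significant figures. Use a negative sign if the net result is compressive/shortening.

Internal axial forces (sectioning from the free end, tension +): N_BC = 9.21 kN, N_AB = -23.69 kN.
A_AB = 347.9 mm².
A_BC = 3515 mm².
δ_AB = -23690·678/(347.9·68900) = -0.6701 mm
δ_BC = 9210·370/(3515·68900) = 0.01407 mm
δ = Σδ_i = -0.656 mm.

-0.656 mm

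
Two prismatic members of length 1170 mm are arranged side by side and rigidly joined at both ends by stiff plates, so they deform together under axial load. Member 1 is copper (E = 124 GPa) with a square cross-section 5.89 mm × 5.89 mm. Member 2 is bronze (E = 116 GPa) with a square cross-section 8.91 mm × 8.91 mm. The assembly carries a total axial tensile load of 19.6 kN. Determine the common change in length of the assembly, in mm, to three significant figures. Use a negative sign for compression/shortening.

A_1 = 34.69 mm².
A_2 = 79.39 mm².
Equal strain + equilibrium ⇒ each member carries load in proportion to AE: A₁E₁ = 4302000 N, A₂E₂ = 9209000 N, ΣAE = 13510000 N.
δ = PL/ΣAE = 19600·1170/13510000 = 1.697 mm.

1.70 mm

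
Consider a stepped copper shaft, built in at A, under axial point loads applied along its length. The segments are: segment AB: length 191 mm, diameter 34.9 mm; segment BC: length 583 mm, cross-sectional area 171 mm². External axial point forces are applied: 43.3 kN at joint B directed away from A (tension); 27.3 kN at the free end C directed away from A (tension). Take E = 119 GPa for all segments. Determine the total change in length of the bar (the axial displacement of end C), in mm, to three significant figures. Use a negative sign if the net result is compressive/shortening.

Internal axial forces (sectioning from the free end, tension +): N_BC = 27.3 kN, N_AB = 70.6 kN.
A_AB = 956.6 mm².
δ_AB = 70600·191/(956.6·119000) = 0.1185 mm
δ_BC = 27300·583/(171·119000) = 0.7821 mm
δ = Σδ_i = 0.9006 mm.

0.901 mm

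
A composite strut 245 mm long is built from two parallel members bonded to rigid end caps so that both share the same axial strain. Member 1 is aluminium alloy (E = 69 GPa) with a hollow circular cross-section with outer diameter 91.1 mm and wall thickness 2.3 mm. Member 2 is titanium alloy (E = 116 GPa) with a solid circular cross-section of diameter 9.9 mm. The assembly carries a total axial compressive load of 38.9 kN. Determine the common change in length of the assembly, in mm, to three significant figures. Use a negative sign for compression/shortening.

A_1 = 641.6 mm².
A_2 = 76.98 mm².
Equal strain + equilibrium ⇒ each member carries load in proportion to AE: A₁E₁ = 44270000 N, A₂E₂ = 8929000 N, ΣAE = 53200000 N.
δ = PL/ΣAE = -38900·245/53200000 = -0.1791 mm.

-0.179 mm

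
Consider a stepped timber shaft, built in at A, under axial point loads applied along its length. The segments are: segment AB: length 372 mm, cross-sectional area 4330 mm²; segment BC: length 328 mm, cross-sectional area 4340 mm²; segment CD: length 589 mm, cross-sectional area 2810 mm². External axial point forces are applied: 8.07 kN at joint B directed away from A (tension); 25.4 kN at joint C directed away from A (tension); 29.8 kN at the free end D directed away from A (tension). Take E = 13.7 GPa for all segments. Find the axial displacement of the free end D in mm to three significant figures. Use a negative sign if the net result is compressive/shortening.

Internal axial forces (sectioning from the free end, tension +): N_CD = 29.8 kN, N_BC = 55.2 kN, N_AB = 63.27 kN.
δ_AB = 63270·372/(4330·13700) = 0.3968 mm
δ_BC = 55200·328/(4340·13700) = 0.3045 mm
δ_CD = 29800·589/(2810·13700) = 0.4559 mm
δ = Σδ_i = 1.157 mm.

1.16 mm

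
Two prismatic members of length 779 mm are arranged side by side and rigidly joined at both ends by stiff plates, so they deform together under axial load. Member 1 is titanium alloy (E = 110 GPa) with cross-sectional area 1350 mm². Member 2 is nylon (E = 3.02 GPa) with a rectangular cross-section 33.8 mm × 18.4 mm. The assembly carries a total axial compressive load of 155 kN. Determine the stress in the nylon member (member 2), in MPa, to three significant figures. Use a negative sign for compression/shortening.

-3.11 MPa

A_2 = 621.9 mm².
Equal strain + equilibrium ⇒ each member carries load in proportion to AE: A₁E₁ = 148500000 N, A₂E₂ = 1878000 N, ΣAE = 150400000 N.
σ₂ = P·E₂/ΣAE = -155000·3020/150400000 = -3.113 MPa.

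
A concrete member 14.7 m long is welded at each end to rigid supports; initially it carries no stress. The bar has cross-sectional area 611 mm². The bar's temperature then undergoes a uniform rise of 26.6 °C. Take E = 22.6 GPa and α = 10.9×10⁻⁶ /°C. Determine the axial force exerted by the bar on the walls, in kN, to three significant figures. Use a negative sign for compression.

Free thermal expansion αLΔT = 10.9e-6 · 14700 · 26.6 = 4.262 mm.
The walls impose strain ε = −(4.262)/14700 = -2.8994e-04; σ = Eε = 22600 · -2.8994e-04 = -6.553 MPa.
Wall reaction R = σ·A = -6.553·611 = -4004 N = -4.004 kN.

-4.00 kN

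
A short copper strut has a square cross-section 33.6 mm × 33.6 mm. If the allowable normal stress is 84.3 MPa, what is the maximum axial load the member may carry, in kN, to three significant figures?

A = 1129 mm².
P_max = σ_allow · A = 84.3 · 1129 = 95170 N = 95.17 kN.

95.2 kN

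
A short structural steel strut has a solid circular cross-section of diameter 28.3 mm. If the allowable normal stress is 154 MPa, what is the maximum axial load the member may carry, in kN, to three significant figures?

96.9 kN

A = 629 mm².
P_max = σ_allow · A = 154 · 629 = 96870 N = 96.87 kN.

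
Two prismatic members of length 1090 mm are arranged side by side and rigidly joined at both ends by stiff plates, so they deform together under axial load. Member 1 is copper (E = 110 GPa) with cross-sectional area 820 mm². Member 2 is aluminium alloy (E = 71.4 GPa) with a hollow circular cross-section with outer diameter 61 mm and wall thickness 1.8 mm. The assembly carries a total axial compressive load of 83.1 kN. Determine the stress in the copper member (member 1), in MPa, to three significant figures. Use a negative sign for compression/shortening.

A_2 = 334.8 mm².
Equal strain + equilibrium ⇒ each member carries load in proportion to AE: A₁E₁ = 90200000 N, A₂E₂ = 23900000 N, ΣAE = 114100000 N.
σ₁ = P·E₁/ΣAE = -83100·110000/114100000 = -80.11 MPa.

-80.1 MPa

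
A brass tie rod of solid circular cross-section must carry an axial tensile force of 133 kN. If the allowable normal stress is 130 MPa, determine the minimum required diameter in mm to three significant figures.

Required area A ≥ P/σ_allow = 133000/130 = 1023 mm².
For a solid circular section, d ≥ √(4A/π) = 36.09 mm.

36.1 mm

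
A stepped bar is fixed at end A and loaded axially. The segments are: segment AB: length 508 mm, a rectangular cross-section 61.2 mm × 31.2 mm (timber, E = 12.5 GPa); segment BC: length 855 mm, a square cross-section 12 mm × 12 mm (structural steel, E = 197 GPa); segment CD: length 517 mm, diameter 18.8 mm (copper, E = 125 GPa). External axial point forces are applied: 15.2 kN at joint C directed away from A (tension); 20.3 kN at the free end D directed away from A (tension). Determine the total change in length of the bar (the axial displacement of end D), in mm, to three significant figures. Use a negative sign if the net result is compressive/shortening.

2.13 mm

Internal axial forces (sectioning from the free end, tension +): N_CD = 20.3 kN, N_BC = 35.5 kN, N_AB = 35.5 kN.
A_AB = 1909 mm².
A_BC = 144 mm².
A_CD = 277.6 mm².
δ_AB = 35500·508/(1909·12500) = 0.7556 mm
δ_BC = 35500·855/(144·197000) = 1.07 mm
δ_CD = 20300·517/(277.6·125000) = 0.3025 mm
δ = Σδ_i = 2.128 mm.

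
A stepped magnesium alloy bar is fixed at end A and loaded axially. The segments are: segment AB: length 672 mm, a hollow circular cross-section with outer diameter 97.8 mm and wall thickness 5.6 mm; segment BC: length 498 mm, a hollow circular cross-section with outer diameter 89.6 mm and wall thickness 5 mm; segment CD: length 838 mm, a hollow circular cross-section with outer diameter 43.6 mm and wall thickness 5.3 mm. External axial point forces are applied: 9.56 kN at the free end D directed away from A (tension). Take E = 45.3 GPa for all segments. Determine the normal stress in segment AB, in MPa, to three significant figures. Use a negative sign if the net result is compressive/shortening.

5.89 MPa

Internal axial forces (sectioning from the free end, tension +): N_CD = 9.56 kN, N_BC = 9.56 kN, N_AB = 9.56 kN.
A_AB = 1622 mm².
σ_AB = N_AB/A_AB = 9560/1622 = 5.894 MPa.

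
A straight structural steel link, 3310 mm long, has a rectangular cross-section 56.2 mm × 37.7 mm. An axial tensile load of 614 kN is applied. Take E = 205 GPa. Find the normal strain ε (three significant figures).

A = 2119 mm².
σ = N/A = 289.8 MPa; ε = σ/E = 289.8/205000 = 1.414e-03.

0.00141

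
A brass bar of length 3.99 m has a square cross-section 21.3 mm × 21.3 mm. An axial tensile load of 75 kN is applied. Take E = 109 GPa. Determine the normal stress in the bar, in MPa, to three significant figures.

165 MPa

A = 453.7 mm².
σ = N/A = 75000/453.7 = 165.3 MPa.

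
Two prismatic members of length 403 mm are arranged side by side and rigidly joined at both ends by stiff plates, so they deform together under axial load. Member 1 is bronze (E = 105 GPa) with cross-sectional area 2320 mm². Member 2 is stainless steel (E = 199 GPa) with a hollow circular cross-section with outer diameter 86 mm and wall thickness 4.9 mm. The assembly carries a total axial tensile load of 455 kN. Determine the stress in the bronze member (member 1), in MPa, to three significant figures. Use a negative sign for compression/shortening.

A_2 = 1248 mm².
Equal strain + equilibrium ⇒ each member carries load in proportion to AE: A₁E₁ = 243600000 N, A₂E₂ = 248400000 N, ΣAE = 492000000 N.
σ₁ = P·E₁/ΣAE = 455000·105000/492000000 = 97.1 MPa.

97.1 MPa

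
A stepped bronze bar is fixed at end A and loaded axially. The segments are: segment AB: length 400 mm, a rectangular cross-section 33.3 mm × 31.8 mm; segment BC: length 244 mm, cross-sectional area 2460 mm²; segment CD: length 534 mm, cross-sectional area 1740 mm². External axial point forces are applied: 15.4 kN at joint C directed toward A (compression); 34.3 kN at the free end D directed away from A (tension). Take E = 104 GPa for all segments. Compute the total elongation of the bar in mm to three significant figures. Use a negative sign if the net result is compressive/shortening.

Internal axial forces (sectioning from the free end, tension +): N_CD = 34.3 kN, N_BC = 18.9 kN, N_AB = 18.9 kN.
A_AB = 1059 mm².
δ_AB = 18900·400/(1059·104000) = 0.06865 mm
δ_BC = 18900·244/(2460·104000) = 0.01803 mm
δ_CD = 34300·534/(1740·104000) = 0.1012 mm
δ = Σδ_i = 0.1879 mm.

0.188 mm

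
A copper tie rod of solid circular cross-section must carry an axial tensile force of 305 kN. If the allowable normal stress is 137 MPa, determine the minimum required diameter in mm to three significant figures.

53.2 mm

Required area A ≥ P/σ_allow = 305000/137 = 2226 mm².
For a solid circular section, d ≥ √(4A/π) = 53.24 mm.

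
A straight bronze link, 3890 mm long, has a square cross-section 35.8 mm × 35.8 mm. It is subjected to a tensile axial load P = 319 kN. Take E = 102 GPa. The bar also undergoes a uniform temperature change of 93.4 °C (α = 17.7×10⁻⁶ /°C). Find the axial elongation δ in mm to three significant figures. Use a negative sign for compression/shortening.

15.9 mm

A = 1282 mm².
δ_mech = NL/(AE) = 319000·3890/(1282·102000) = 9.492 mm.
δ_thermal = αLΔT = 17.7e-6·3890·93.4 = 6.431 mm.
δ = δ_mech + δ_thermal = 15.92 mm.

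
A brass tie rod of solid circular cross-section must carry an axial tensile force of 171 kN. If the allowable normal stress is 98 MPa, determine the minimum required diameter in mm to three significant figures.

Required area A ≥ P/σ_allow = 171000/98 = 1745 mm².
For a solid circular section, d ≥ √(4A/π) = 47.13 mm.

47.1 mm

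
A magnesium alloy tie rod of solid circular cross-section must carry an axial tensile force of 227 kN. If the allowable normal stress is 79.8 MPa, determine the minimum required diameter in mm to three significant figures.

60.2 mm

Required area A ≥ P/σ_allow = 227000/79.8 = 2845 mm².
For a solid circular section, d ≥ √(4A/π) = 60.18 mm.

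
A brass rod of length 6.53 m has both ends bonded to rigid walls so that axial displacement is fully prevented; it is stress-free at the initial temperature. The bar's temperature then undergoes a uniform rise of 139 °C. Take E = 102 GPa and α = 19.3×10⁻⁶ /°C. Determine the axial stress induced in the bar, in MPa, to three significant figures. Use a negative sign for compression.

-274 MPa

Free thermal expansion αLΔT = 19.3e-6 · 6530 · 139 = 17.52 mm.
The walls impose strain ε = −(17.52)/6530 = -2.6827e-03; σ = Eε = 102000 · -2.6827e-03 = -273.6 MPa.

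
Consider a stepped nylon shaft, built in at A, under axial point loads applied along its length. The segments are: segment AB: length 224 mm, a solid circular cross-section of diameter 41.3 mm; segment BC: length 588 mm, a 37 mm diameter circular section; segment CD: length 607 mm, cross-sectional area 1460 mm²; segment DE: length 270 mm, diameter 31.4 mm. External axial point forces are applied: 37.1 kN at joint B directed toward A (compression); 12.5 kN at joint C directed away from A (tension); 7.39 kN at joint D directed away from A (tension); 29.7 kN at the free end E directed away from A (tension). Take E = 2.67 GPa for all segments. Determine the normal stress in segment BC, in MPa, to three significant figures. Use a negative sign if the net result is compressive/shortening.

Internal axial forces (sectioning from the free end, tension +): N_DE = 29.7 kN, N_CD = 37.09 kN, N_BC = 49.59 kN, N_AB = 12.49 kN.
A_BC = 1075 mm².
σ_BC = N_BC/A_BC = 49590/1075 = 46.12 MPa.

46.1 MPa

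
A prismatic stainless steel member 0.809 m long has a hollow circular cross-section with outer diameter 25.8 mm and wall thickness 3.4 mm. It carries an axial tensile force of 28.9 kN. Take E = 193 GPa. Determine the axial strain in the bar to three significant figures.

6.26e-04

A = 239.3 mm².
σ = N/A = 120.8 MPa; ε = σ/E = 120.8/193000 = 6.258e-04.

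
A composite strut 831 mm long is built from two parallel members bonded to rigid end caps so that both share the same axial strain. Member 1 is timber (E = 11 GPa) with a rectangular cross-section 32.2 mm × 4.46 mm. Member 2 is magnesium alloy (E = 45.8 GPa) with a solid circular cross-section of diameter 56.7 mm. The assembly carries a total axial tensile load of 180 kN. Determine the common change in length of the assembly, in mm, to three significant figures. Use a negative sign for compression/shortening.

1.28 mm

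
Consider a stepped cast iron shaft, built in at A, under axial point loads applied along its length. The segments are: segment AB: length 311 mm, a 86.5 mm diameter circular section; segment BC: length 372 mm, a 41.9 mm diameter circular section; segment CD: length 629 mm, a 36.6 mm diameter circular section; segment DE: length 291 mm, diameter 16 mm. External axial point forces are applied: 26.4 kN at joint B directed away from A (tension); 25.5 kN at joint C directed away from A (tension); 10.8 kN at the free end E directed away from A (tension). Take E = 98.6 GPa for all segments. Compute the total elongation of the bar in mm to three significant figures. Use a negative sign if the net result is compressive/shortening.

Internal axial forces (sectioning from the free end, tension +): N_DE = 10.8 kN, N_CD = 10.8 kN, N_BC = 36.3 kN, N_AB = 62.7 kN.
A_AB = 5877 mm².
A_BC = 1379 mm².
A_CD = 1052 mm².
A_DE = 201.1 mm².
δ_AB = 62700·311/(5877·98600) = 0.03365 mm
δ_BC = 36300·372/(1379·98600) = 0.09932 mm
δ_CD = 10800·629/(1052·98600) = 0.06549 mm
δ_DE = 10800·291/(201.1·98600) = 0.1585 mm
δ = Σδ_i = 0.357 mm.

0.357 mm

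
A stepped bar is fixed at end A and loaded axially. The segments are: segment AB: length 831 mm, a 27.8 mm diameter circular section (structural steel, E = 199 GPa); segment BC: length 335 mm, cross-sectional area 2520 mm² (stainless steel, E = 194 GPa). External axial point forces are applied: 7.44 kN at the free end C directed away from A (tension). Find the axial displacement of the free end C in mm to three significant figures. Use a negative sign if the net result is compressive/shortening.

0.0563 mm

Internal axial forces (sectioning from the free end, tension +): N_BC = 7.44 kN, N_AB = 7.44 kN.
A_AB = 607 mm².
δ_AB = 7440·831/(607·199000) = 0.05118 mm
δ_BC = 7440·335/(2520·194000) = 0.005098 mm
δ = Σδ_i = 0.05628 mm.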